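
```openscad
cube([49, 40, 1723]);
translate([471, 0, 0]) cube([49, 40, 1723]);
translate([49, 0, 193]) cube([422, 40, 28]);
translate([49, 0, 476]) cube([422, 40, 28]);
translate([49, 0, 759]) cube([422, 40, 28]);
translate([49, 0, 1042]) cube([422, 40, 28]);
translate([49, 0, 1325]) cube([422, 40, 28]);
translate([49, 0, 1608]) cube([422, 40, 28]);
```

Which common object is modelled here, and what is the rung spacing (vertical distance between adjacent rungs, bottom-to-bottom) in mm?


A ladder. The rung spacing is 283 mm.

Two tall 49×40 posts with 6 short bars between them — a ladder. Adjacent rungs sit at z = 193 and z = 476, so the spacing is 476 − 193 = 283 mm.


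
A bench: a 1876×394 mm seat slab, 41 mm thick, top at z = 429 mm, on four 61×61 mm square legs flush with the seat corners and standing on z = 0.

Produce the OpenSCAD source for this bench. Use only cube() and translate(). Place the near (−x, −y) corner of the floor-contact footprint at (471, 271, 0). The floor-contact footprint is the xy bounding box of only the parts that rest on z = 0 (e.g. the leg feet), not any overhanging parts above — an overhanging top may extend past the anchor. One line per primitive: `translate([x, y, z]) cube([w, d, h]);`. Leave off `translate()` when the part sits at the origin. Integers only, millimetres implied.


translate([471, 271, 388]) cube([1876, 394, 41]);
translate([471, 271, 0]) cube([61, 61, 388]);
translate([471, 604, 0]) cube([61, 61, 388]);
translate([2286, 271, 0]) cube([61, 61, 388]);
translate([2286, 604, 0]) cube([61, 61, 388]);


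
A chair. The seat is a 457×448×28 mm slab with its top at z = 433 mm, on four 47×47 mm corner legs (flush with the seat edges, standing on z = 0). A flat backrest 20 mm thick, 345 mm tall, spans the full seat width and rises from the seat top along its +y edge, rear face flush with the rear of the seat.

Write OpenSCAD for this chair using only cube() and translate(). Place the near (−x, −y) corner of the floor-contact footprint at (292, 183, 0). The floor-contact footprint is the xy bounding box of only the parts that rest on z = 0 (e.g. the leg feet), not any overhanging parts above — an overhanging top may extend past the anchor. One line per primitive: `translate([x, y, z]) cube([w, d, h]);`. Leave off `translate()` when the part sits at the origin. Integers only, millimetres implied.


// leg_h = 433 - 28 = 405
translate([292, 183, 405]) cube([457, 448, 28]);
translate([292, 183, 0]) cube([47, 47, 405]);
translate([702, 183, 0]) cube([47, 47, 405]);
translate([292, 584, 0]) cube([47, 47, 405]);
translate([702, 584, 0]) cube([47, 47, 405]);
translate([292, 611, 433]) cube([457, 20, 345]);


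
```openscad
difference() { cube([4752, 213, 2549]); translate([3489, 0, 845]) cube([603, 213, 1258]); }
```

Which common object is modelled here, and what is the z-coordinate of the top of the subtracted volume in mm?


A wall with a window opening. The window head height is 2103 mm.

A wall with a rectangular opening subtracted — a window. Sill at z = 845, opening 1258 mm tall, so the head is at 845 + 1258 = 2103 mm.


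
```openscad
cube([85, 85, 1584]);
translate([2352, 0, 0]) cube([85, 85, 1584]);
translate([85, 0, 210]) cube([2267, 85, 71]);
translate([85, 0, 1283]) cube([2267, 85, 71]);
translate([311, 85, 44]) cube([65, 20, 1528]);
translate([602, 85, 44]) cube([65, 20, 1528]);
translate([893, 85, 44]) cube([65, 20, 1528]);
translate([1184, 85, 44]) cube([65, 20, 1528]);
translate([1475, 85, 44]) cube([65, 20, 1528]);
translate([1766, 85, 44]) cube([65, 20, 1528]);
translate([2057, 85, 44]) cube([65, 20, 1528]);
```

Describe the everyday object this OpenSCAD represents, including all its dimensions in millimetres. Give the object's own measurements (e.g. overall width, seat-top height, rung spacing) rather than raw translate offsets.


A fence section. Two 85×85 mm posts, 1584 mm tall, stand on the floor with a clear span of 2267 mm between their inner faces. Two horizontal rails of 85×71 mm section span the gap between the posts with their undersides at z = 210 mm and z = 1283 mm, flush with the posts' −y face. 7 pickets, each 65 mm wide, 20 mm thick and 1528 mm tall, are fixed to the +y face of the rails with their bottoms at z = 44 mm, spaced across the span with a 226 mm gap after the −x post and between neighbouring pickets, with 230 mm left before the +x post.


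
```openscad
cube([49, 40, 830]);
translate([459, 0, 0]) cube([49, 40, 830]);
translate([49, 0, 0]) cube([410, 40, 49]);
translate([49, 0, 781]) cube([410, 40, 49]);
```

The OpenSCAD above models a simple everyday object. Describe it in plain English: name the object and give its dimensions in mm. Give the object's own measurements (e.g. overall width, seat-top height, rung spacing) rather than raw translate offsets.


A rectangular picture frame lying in the x–z plane (depth along y). The opening is 410 mm wide (x) by 732 mm tall (z), surrounded by a border 49 mm wide on all four sides. The frame is 40 mm deep and is made of two full-height vertical stiles with two horizontal rails fitted between them.


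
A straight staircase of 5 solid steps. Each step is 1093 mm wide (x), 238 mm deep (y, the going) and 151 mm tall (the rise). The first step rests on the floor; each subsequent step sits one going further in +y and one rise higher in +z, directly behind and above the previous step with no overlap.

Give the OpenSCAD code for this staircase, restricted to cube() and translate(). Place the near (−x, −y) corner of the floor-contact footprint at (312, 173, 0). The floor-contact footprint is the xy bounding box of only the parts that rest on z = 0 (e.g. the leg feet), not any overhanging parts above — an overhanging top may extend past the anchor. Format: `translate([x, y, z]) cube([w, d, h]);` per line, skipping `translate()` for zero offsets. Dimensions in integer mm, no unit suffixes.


translate([312, 173, 0]) cube([1093, 238, 151]);
translate([312, 411, 151]) cube([1093, 238, 151]);
translate([312, 649, 302]) cube([1093, 238, 151]);
translate([312, 887, 453]) cube([1093, 238, 151]);
translate([312, 1125, 604]) cube([1093, 238, 151]);


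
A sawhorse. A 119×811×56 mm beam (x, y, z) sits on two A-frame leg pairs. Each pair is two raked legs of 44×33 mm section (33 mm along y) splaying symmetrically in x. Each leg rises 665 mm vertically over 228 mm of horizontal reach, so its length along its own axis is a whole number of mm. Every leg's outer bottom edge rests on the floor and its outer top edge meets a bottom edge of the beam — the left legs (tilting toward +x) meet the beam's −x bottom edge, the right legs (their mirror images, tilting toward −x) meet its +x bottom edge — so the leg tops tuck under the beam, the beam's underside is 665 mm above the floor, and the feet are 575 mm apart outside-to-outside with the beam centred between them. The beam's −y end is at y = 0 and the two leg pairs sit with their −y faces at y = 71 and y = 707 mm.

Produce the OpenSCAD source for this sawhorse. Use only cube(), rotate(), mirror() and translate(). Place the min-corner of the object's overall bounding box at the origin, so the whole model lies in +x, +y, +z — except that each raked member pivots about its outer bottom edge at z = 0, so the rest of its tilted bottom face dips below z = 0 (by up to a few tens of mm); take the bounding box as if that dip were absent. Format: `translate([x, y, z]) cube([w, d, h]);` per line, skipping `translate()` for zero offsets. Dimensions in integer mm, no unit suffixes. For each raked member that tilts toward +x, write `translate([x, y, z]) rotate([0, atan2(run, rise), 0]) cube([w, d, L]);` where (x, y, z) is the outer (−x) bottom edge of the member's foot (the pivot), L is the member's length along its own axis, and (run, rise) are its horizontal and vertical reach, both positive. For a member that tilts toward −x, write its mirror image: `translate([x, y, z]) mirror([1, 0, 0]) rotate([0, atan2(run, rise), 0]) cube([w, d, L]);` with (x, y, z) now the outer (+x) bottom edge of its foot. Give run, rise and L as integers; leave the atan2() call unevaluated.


// leg length = √(228² + 665²) = 703
// right-leg outer foot x = 2·228 + 119 = 575
// beam min-corner = (228, 0, 665)
translate([228, 0, 665]) cube([119, 811, 56]);
translate([0, 71, 0]) rotate([0, atan2(228, 665), 0]) cube([44, 33, 703]);
translate([575, 71, 0]) mirror([1, 0, 0]) rotate([0, atan2(228, 665), 0]) cube([44, 33, 703]);
translate([0, 707, 0]) rotate([0, atan2(228, 665), 0]) cube([44, 33, 703]);
translate([575, 707, 0]) mirror([1, 0, 0]) rotate([0, atan2(228, 665), 0]) cube([44, 33, 703]);


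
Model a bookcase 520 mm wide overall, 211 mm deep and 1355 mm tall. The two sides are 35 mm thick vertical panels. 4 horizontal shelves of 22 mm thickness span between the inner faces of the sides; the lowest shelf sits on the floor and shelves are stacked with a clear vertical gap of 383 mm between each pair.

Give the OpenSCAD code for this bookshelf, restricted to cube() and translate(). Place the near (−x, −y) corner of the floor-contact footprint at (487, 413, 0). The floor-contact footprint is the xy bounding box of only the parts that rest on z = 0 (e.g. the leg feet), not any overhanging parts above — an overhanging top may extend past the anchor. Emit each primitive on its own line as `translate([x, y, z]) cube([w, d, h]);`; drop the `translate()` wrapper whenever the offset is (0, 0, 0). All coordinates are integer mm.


translate([487, 413, 0]) cube([35, 211, 1355]);
translate([972, 413, 0]) cube([35, 211, 1355]);
translate([522, 413, 0]) cube([450, 211, 22]);
translate([522, 413, 405]) cube([450, 211, 22]);
translate([522, 413, 810]) cube([450, 211, 22]);
translate([522, 413, 1215]) cube([450, 211, 22]);


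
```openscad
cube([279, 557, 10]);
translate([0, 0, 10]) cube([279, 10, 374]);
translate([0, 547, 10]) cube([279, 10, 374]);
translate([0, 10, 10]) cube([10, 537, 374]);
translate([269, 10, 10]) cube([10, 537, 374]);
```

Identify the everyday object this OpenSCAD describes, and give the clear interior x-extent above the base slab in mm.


An open box. The internal width is 259 mm.

A 279×557 base slab with four walls standing on it — an open box. The base is 279 mm wide and the walls are 10 mm thick, so the internal width is 279 − 2 × 10 = 259 mm.


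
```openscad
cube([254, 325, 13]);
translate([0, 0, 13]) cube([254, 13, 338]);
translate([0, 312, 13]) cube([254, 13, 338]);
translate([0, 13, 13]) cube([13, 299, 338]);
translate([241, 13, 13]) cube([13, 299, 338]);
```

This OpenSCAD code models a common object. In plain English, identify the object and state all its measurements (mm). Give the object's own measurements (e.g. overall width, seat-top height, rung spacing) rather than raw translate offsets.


An open-topped rectangular box: outside dimensions 254×325×351 mm, with a uniform wall and base thickness of 13 mm. The base is a full 254×325 slab on the floor; four walls sit on top of the base. The front and back walls (the −y and +y sides) span the full width; the two side walls fit between them.


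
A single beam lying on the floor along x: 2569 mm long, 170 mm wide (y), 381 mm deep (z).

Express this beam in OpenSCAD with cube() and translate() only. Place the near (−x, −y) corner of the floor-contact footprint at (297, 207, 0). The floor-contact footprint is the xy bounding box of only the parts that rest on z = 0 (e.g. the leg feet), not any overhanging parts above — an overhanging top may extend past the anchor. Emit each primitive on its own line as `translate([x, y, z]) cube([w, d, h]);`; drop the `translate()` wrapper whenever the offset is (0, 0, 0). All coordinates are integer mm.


translate([297, 207, 0]) cube([2569, 170, 381]);


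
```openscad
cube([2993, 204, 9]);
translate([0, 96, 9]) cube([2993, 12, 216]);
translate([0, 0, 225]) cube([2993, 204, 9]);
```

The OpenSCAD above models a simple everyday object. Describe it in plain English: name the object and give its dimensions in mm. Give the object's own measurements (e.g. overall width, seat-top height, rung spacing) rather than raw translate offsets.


An I-beam lying along x, 2993 mm long. Overall section height 234 mm. Two flanges 204 mm wide (y) and 9 mm thick, one on the floor and one at the top; a web 12 mm thick runs between them, centred on the flange width.


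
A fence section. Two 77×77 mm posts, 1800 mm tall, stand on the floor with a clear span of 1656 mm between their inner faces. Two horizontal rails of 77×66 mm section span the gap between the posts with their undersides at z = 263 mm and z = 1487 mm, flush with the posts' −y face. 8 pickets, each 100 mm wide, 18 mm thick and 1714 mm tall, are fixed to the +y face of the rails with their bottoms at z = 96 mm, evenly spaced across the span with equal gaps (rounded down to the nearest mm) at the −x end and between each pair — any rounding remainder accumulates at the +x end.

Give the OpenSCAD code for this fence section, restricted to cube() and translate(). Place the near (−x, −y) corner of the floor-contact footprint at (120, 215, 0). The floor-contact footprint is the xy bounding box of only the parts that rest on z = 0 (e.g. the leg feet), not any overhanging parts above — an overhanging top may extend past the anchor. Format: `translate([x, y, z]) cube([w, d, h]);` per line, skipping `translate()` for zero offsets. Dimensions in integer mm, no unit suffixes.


translate([120, 215, 0]) cube([77, 77, 1800]);
translate([1853, 215, 0]) cube([77, 77, 1800]);
translate([197, 215, 263]) cube([1656, 77, 66]);
translate([197, 215, 1487]) cube([1656, 77, 66]);
translate([292, 292, 96]) cube([100, 18, 1714]);
translate([487, 292, 96]) cube([100, 18, 1714]);
translate([682, 292, 96]) cube([100, 18, 1714]);
translate([877, 292, 96]) cube([100, 18, 1714]);
translate([1072, 292, 96]) cube([100, 18, 1714]);
translate([1267, 292, 96]) cube([100, 18, 1714]);
translate([1462, 292, 96]) cube([100, 18, 1714]);
translate([1657, 292, 96]) cube([100, 18, 1714]);


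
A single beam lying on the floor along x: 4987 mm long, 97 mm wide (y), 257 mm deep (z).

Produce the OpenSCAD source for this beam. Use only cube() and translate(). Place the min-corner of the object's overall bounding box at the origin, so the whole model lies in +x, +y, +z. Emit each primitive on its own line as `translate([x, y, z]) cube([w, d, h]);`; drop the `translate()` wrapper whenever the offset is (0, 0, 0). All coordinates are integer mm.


cube([4987, 97, 257]);


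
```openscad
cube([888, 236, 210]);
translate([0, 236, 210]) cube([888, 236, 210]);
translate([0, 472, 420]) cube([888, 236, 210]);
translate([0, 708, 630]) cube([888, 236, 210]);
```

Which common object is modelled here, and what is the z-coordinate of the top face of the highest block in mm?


A staircase. The total rise is 840 mm.

4 identical blocks, each offset up and back from the previous — a staircase. Each step is 210 mm tall and there are 4 of them, so the total rise is 4 × 210 = 840 mm.


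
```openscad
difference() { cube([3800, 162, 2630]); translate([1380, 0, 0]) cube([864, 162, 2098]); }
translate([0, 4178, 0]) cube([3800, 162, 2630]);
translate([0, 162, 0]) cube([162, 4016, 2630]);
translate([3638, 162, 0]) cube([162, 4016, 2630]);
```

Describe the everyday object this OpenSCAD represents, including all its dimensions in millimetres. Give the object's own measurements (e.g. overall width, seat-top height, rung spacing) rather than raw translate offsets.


A single room: four walls, each 2630 mm tall and 162 mm thick, enclosing an outside footprint 3800×4340 mm (x × y), no floor or roof. The front and back walls (−y and +y sides) run the full x-width; the side walls fit between their inner faces. A door opening 864 mm wide and 2098 mm tall is cut through the front wall from the floor up, its −x edge 1380 mm from the wall's −x end.


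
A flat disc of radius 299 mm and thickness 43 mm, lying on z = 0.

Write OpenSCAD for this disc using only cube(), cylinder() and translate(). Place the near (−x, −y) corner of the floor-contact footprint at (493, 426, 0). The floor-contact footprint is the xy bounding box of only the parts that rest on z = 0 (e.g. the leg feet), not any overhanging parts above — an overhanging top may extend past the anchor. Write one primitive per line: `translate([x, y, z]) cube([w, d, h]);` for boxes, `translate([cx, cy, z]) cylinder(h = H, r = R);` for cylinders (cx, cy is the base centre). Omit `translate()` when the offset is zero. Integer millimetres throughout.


translate([792, 725, 0]) cylinder(h = 43, r = 299);


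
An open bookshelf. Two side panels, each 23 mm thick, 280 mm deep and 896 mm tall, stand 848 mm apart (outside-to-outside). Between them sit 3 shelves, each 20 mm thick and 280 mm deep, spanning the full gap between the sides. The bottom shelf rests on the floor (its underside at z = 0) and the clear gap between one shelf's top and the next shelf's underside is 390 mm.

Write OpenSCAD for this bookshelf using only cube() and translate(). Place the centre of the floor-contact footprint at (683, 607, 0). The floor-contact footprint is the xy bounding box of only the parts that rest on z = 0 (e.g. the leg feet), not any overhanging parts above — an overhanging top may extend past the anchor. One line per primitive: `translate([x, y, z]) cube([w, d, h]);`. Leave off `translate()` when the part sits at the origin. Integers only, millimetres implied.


translate([259, 467, 0]) cube([23, 280, 896]);
translate([1084, 467, 0]) cube([23, 280, 896]);
translate([282, 467, 0]) cube([802, 280, 20]);
translate([282, 467, 410]) cube([802, 280, 20]);
translate([282, 467, 820]) cube([802, 280, 20]);


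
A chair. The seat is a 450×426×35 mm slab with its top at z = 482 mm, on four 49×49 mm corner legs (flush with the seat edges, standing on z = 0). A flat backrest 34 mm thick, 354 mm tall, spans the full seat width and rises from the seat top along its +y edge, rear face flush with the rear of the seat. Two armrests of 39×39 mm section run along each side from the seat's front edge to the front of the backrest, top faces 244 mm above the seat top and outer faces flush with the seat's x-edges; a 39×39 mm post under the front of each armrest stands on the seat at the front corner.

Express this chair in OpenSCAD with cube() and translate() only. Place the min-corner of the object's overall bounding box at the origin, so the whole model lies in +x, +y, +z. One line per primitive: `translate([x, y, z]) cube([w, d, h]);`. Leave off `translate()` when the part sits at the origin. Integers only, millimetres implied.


translate([0, 0, 447]) cube([450, 426, 35]);
cube([49, 49, 447]);
translate([401, 0, 0]) cube([49, 49, 447]);
translate([0, 377, 0]) cube([49, 49, 447]);
translate([401, 377, 0]) cube([49, 49, 447]);
translate([0, 392, 482]) cube([450, 34, 354]);
translate([0, 0, 687]) cube([39, 392, 39]);
translate([411, 0, 687]) cube([39, 392, 39]);
translate([0, 0, 482]) cube([39, 39, 205]);
translate([411, 0, 482]) cube([39, 39, 205]);


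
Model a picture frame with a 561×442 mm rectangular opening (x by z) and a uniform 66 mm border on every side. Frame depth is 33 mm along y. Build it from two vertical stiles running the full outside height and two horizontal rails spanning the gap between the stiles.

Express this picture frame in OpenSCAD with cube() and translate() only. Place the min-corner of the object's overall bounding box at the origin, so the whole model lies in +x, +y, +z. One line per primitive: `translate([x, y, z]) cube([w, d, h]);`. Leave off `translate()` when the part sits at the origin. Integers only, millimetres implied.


cube([66, 33, 574]);
translate([627, 0, 0]) cube([66, 33, 574]);
translate([66, 0, 0]) cube([561, 33, 66]);
translate([66, 0, 508]) cube([561, 33, 66]);


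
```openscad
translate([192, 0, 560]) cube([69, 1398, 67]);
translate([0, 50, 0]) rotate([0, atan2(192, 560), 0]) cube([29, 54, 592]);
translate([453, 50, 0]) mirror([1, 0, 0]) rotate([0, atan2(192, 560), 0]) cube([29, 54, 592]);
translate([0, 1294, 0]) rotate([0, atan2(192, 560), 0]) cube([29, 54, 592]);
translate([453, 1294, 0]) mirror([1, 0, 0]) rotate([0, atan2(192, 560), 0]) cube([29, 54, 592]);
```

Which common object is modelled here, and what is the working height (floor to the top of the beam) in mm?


A sawhorse. The overall height is 627 mm.

A beam across two mirrored pairs of raked legs — a sawhorse. The beam's underside is at z = 560 (matching the legs' vertical rise in atan2(192, 560)) and the beam is 67 mm tall, so its top is at 560 + 67 = 627 mm. The raked legs top out at the beam's underside, so that is the highest point.


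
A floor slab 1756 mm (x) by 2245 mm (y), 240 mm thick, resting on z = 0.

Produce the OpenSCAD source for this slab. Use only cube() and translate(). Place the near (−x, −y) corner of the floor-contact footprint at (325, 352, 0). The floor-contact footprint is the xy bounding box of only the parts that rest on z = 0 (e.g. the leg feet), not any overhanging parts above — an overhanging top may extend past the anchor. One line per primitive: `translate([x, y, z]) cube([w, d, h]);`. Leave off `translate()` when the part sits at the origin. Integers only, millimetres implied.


translate([325, 352, 0]) cube([1756, 2245, 240]);


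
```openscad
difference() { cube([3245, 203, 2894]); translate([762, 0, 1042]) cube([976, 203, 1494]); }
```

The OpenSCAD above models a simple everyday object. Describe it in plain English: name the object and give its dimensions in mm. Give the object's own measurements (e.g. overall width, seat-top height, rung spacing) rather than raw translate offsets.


A wall 3245 mm long (x), 203 mm thick (y), 2894 mm tall, with a rectangular window opening cut through it. The opening is 976 mm wide and 1494 mm tall; its sill is at z = 1042 mm and its near (−x) edge is 762 mm from the wall's −x end. The opening passes through the full wall thickness.


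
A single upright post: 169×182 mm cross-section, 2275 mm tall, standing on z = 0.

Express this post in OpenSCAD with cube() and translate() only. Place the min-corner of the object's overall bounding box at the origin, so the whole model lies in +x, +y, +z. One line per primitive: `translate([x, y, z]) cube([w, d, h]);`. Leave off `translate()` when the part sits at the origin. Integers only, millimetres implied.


cube([169, 182, 2275]);


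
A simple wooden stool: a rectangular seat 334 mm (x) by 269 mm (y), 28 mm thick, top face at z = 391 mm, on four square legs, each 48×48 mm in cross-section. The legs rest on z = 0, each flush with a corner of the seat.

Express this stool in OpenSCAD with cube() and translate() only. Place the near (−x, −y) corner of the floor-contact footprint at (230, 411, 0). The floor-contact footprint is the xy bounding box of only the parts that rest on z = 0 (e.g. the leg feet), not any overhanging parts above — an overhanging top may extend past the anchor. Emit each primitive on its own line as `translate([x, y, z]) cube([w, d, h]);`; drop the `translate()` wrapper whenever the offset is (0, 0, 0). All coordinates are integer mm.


translate([230, 411, 363]) cube([334, 269, 28]);
translate([230, 411, 0]) cube([48, 48, 363]);
translate([516, 411, 0]) cube([48, 48, 363]);
translate([230, 632, 0]) cube([48, 48, 363]);
translate([516, 632, 0]) cube([48, 48, 363]);


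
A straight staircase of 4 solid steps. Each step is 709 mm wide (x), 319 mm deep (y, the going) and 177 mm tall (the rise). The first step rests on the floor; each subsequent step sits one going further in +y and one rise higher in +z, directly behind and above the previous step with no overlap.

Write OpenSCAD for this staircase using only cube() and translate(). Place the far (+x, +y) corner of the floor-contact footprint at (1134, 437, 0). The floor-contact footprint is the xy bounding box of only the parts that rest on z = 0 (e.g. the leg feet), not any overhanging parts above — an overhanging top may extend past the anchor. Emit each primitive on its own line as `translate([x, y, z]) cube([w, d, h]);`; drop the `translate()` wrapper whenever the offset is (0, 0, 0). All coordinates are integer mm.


translate([425, 118, 0]) cube([709, 319, 177]);
translate([425, 437, 177]) cube([709, 319, 177]);
translate([425, 756, 354]) cube([709, 319, 177]);
translate([425, 1075, 531]) cube([709, 319, 177]);


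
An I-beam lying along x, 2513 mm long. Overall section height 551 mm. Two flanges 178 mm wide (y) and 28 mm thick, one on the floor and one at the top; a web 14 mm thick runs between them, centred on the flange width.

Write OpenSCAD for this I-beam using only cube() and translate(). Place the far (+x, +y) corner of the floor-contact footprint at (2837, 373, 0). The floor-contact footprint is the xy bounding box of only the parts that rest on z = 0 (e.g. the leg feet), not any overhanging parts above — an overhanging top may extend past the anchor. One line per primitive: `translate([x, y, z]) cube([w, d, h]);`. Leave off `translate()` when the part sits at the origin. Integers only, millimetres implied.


translate([324, 195, 0]) cube([2513, 178, 28]);
translate([324, 277, 28]) cube([2513, 14, 495]);
translate([324, 195, 523]) cube([2513, 178, 28]);


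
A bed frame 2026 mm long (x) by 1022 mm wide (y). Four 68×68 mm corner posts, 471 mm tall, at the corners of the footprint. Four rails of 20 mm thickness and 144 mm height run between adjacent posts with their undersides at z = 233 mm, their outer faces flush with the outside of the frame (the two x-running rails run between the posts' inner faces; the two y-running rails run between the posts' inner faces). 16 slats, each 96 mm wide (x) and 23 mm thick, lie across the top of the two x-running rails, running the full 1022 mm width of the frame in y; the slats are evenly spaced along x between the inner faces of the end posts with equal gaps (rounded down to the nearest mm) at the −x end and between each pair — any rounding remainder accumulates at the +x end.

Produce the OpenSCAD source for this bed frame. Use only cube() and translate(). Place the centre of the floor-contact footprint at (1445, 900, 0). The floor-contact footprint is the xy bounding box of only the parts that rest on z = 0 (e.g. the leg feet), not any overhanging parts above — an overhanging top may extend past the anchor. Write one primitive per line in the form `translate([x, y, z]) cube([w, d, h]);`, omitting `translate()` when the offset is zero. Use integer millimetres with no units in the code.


// slat z = rail_z + rail_h = 233 + 144 = 377
// slat gap = ⌊(1890 − 16·96) / 17⌋ = 20
translate([432, 389, 0]) cube([68, 68, 471]);
translate([432, 1343, 0]) cube([68, 68, 471]);
translate([2390, 389, 0]) cube([68, 68, 471]);
translate([2390, 1343, 0]) cube([68, 68, 471]);
translate([500, 389, 233]) cube([1890, 20, 144]);
translate([500, 1391, 233]) cube([1890, 20, 144]);
translate([432, 457, 233]) cube([20, 886, 144]);
translate([2438, 457, 233]) cube([20, 886, 144]);
translate([520, 389, 377]) cube([96, 1022, 23]);
translate([636, 389, 377]) cube([96, 1022, 23]);
translate([752, 389, 377]) cube([96, 1022, 23]);
translate([868, 389, 377]) cube([96, 1022, 23]);
translate([984, 389, 377]) cube([96, 1022, 23]);
translate([1100, 389, 377]) cube([96, 1022, 23]);
translate([1216, 389, 377]) cube([96, 1022, 23]);
translate([1332, 389, 377]) cube([96, 1022, 23]);
translate([1448, 389, 377]) cube([96, 1022, 23]);
translate([1564, 389, 377]) cube([96, 1022, 23]);
translate([1680, 389, 377]) cube([96, 1022, 23]);
translate([1796, 389, 377]) cube([96, 1022, 23]);
translate([1912, 389, 377]) cube([96, 1022, 23]);
translate([2028, 389, 377]) cube([96, 1022, 23]);
translate([2144, 389, 377]) cube([96, 1022, 23]);
translate([2260, 389, 377]) cube([96, 1022, 23]);


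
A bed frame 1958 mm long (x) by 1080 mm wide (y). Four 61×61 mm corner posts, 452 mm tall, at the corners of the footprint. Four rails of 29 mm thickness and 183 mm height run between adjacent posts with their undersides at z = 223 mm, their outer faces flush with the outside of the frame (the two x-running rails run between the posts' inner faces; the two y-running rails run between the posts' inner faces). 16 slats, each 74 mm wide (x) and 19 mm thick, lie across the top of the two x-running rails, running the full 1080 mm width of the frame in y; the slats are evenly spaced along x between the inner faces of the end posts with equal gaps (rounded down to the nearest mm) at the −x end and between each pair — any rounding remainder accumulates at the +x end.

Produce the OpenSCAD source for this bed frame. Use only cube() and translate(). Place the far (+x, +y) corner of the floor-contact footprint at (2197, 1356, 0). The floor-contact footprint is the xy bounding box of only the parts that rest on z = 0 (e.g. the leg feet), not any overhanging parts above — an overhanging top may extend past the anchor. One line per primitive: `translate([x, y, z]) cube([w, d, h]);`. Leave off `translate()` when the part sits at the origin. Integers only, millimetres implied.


translate([239, 276, 0]) cube([61, 61, 452]);
translate([239, 1295, 0]) cube([61, 61, 452]);
translate([2136, 276, 0]) cube([61, 61, 452]);
translate([2136, 1295, 0]) cube([61, 61, 452]);
translate([300, 276, 223]) cube([1836, 29, 183]);
translate([300, 1327, 223]) cube([1836, 29, 183]);
translate([239, 337, 223]) cube([29, 958, 183]);
translate([2168, 337, 223]) cube([29, 958, 183]);
translate([338, 276, 406]) cube([74, 1080, 19]);
translate([450, 276, 406]) cube([74, 1080, 19]);
translate([562, 276, 406]) cube([74, 1080, 19]);
translate([674, 276, 406]) cube([74, 1080, 19]);
translate([786, 276, 406]) cube([74, 1080, 19]);
translate([898, 276, 406]) cube([74, 1080, 19]);
translate([1010, 276, 406]) cube([74, 1080, 19]);
translate([1122, 276, 406]) cube([74, 1080, 19]);
translate([1234, 276, 406]) cube([74, 1080, 19]);
translate([1346, 276, 406]) cube([74, 1080, 19]);
translate([1458, 276, 406]) cube([74, 1080, 19]);
translate([1570, 276, 406]) cube([74, 1080, 19]);
translate([1682, 276, 406]) cube([74, 1080, 19]);
translate([1794, 276, 406]) cube([74, 1080, 19]);
translate([1906, 276, 406]) cube([74, 1080, 19]);
translate([2018, 276, 406]) cube([74, 1080, 19]);


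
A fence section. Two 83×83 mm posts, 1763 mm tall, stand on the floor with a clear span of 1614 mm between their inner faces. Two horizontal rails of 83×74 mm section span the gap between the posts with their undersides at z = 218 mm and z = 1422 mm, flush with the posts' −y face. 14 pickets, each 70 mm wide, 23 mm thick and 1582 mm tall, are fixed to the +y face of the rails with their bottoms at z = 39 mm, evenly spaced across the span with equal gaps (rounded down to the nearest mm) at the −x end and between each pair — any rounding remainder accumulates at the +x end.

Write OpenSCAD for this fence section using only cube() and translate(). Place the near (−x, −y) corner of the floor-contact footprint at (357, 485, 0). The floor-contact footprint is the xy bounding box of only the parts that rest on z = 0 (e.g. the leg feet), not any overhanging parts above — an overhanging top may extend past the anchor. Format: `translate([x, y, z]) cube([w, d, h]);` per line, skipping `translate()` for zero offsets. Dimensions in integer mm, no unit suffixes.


translate([357, 485, 0]) cube([83, 83, 1763]);
translate([2054, 485, 0]) cube([83, 83, 1763]);
translate([440, 485, 218]) cube([1614, 83, 74]);
translate([440, 485, 1422]) cube([1614, 83, 74]);
translate([482, 568, 39]) cube([70, 23, 1582]);
translate([594, 568, 39]) cube([70, 23, 1582]);
translate([706, 568, 39]) cube([70, 23, 1582]);
translate([818, 568, 39]) cube([70, 23, 1582]);
translate([930, 568, 39]) cube([70, 23, 1582]);
translate([1042, 568, 39]) cube([70, 23, 1582]);
translate([1154, 568, 39]) cube([70, 23, 1582]);
translate([1266, 568, 39]) cube([70, 23, 1582]);
translate([1378, 568, 39]) cube([70, 23, 1582]);
translate([1490, 568, 39]) cube([70, 23, 1582]);
translate([1602, 568, 39]) cube([70, 23, 1582]);
translate([1714, 568, 39]) cube([70, 23, 1582]);
translate([1826, 568, 39]) cube([70, 23, 1582]);
translate([1938, 568, 39]) cube([70, 23, 1582]);


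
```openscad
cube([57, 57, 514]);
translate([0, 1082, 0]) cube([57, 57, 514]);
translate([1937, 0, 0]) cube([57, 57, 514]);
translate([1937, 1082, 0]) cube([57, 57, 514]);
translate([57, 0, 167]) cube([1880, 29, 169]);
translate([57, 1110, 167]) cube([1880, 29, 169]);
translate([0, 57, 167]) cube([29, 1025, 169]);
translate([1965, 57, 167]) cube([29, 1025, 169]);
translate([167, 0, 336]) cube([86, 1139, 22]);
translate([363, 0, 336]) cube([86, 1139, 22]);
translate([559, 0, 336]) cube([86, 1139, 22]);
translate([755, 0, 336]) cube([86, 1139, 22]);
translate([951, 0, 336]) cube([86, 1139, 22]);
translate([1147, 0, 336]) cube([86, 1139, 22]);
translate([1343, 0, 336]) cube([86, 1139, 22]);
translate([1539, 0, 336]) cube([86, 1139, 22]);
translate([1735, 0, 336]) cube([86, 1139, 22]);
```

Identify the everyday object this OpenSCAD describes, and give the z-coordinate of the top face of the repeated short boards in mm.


A bed frame. The slat-top height is 358 mm.

Four posts, four rails, and a row of slats — a bed frame. Slats sit on the rails at z = 167 + 169 = 336; with slat thickness 22, the top is 358 mm.


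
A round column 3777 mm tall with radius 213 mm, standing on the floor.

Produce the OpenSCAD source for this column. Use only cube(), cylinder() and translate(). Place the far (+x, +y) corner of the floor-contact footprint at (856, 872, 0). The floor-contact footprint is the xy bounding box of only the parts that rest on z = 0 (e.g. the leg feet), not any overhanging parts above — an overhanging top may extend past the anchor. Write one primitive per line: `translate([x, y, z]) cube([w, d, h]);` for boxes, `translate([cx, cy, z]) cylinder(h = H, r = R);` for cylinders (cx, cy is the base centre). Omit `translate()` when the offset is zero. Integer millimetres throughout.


translate([643, 659, 0]) cylinder(h = 3777, r = 213);


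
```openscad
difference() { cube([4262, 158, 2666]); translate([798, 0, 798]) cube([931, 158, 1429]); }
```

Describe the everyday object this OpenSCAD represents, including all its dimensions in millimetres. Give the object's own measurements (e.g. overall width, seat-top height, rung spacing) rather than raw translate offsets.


A wall 4262 mm long (x), 158 mm thick (y), 2666 mm tall, with a rectangular window opening cut through it. The opening is 931 mm wide and 1429 mm tall; its sill is at z = 798 mm and its near (−x) edge is 798 mm from the wall's −x end. The opening passes through the full wall thickness.


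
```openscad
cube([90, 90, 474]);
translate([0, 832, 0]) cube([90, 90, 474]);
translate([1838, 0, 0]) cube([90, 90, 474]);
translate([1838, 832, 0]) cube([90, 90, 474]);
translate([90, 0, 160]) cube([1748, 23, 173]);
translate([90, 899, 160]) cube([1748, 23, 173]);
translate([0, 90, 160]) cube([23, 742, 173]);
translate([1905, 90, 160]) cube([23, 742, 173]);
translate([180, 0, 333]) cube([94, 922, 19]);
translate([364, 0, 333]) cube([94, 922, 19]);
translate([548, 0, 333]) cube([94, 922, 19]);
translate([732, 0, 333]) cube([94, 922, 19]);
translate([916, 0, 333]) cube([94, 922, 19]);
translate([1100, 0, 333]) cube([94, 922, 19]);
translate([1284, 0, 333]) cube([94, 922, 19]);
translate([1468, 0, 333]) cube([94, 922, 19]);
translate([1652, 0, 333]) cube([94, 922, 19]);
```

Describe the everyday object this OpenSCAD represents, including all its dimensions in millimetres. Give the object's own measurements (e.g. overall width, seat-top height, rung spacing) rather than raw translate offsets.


A bed frame 1928 mm long (x) by 922 mm wide (y). Four 90×90 mm corner posts, 474 mm tall, at the corners of the footprint. Four rails of 23 mm thickness and 173 mm height run between adjacent posts with their undersides at z = 160 mm, their outer faces flush with the outside of the frame (the two x-running rails run between the posts' inner faces; the two y-running rails run between the posts' inner faces). 9 slats, each 94 mm wide (x) and 19 mm thick, lie across the top of the two x-running rails, running the full 922 mm width of the frame in y; along x they sit between the end posts with a 90 mm gap after the −x posts and between neighbouring slats, leaving 92 mm before the +x posts.


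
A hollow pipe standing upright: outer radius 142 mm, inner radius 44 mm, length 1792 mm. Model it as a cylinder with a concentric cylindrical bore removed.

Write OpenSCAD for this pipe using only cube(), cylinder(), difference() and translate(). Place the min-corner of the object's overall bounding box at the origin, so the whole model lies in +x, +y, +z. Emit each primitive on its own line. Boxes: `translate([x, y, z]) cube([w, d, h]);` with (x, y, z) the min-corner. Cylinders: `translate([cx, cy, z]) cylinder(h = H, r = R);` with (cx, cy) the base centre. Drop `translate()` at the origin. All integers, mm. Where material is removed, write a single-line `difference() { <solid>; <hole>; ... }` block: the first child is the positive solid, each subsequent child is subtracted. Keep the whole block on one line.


difference() { translate([142, 142, 0]) cylinder(h = 1792, r = 142); translate([142, 142, 0]) cylinder(h = 1792, r = 44); }


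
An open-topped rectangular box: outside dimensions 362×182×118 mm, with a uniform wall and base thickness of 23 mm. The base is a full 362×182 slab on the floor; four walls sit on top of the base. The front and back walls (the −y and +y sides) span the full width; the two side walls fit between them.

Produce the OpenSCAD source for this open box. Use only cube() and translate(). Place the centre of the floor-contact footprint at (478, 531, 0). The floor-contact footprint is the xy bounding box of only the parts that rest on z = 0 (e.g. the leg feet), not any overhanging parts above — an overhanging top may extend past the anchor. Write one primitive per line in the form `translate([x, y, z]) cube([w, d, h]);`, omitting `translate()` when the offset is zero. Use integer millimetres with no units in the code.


translate([297, 440, 0]) cube([362, 182, 23]);
translate([297, 440, 23]) cube([362, 23, 95]);
translate([297, 599, 23]) cube([362, 23, 95]);
translate([297, 463, 23]) cube([23, 136, 95]);
translate([636, 463, 23]) cube([23, 136, 95]);


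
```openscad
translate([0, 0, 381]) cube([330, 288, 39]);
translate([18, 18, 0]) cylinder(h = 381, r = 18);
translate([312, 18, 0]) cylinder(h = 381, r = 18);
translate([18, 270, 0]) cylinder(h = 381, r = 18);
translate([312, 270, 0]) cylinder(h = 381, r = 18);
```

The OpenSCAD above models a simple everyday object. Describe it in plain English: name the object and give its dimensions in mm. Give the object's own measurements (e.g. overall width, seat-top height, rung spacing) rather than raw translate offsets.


A four-legged stool. The seat is a 330×288×39 mm slab whose top surface is at z = 420 mm; four round legs, each 36 mm in diameter, run from the floor (z = 0) to the underside of the seat, each leg's axis is inset half a diameter from the nearest pair of seat edges (so the leg's bounding box is flush with the corner).


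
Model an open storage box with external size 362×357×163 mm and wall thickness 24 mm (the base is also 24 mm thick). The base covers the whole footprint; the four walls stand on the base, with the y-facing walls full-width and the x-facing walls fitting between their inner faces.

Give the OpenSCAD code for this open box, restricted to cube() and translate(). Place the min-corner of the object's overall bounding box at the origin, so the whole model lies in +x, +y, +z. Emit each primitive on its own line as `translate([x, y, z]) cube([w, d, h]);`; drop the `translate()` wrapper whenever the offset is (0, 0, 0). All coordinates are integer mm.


cube([362, 357, 24]);
translate([0, 0, 24]) cube([362, 24, 139]);
translate([0, 333, 24]) cube([362, 24, 139]);
translate([0, 24, 24]) cube([24, 309, 139]);
translate([338, 24, 24]) cube([24, 309, 139]);
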